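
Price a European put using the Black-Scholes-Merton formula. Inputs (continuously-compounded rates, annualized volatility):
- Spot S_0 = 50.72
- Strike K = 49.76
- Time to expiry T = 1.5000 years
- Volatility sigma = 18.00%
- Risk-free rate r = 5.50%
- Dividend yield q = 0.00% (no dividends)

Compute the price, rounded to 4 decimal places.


Answer: Price = 2.2264

Derivation:
d1 = (ln(S/K) + (r - q + 0.5*sigma^2) * T) / (sigma * sqrt(T)) = 0.57113419
d2 = d1 - sigma * sqrt(T) = 0.35068012
exp(-rT) = 0.92081144; exp(-qT) = 1.00000000
P = K * exp(-rT) * N(-d2) - S_0 * exp(-qT) * N(-d1)
N(-d1) = 0.28395434; N(-d2) = 0.36291417
P = 49.7600 * 0.92081144 * 0.36291417 - 50.7200 * 1.00000000 * 0.28395434 = 2.2264


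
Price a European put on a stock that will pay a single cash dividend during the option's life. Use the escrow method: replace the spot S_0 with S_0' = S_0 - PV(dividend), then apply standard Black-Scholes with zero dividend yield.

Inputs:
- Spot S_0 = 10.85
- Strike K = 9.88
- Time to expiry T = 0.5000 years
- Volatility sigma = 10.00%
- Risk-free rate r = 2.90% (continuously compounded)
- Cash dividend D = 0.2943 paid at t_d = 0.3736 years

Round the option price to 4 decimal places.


Answer: Price = 0.0450

Derivation:
PV(D) = D * exp(-r * t_d) = 0.2943 * 0.98922408 = 0.29112865
S_0' = S_0 - PV(D) = 10.8500 - 0.29112865 = 10.55887135
d1 = (ln(S_0'/K) + (r + sigma^2/2)*T) / (sigma*sqrt(T)) = 1.18021611
d2 = d1 - sigma*sqrt(T) = 1.10950543
exp(-rT) = 0.98560462
N(-d1) = 0.11895714; N(-d2) = 0.13360610
P = K * exp(-rT) * N(-d2) - S_0' * N(-d1) = 9.8800 * 0.98560462 * 0.13360610 - 10.55887135 * 0.11895714 = 0.0450


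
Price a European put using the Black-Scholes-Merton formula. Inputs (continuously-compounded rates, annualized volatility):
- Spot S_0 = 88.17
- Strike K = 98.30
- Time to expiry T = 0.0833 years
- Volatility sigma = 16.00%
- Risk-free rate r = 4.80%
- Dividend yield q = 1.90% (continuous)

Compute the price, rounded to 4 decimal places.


Answer: Price = 9.8927

Derivation:
d1 = (ln(S/K) + (r - q + 0.5*sigma^2) * T) / (sigma * sqrt(T)) = -2.27973349
d2 = d1 - sigma * sqrt(T) = -2.32591227
exp(-rT) = 0.99600958; exp(-qT) = 0.99841855
P = K * exp(-rT) * N(-d2) - S_0 * exp(-qT) * N(-d1)
N(-d1) = 0.98868825; N(-d2) = 0.98998838
P = 98.3000 * 0.99600958 * 0.98998838 - 88.1700 * 0.99841855 * 0.98868825 = 9.8927


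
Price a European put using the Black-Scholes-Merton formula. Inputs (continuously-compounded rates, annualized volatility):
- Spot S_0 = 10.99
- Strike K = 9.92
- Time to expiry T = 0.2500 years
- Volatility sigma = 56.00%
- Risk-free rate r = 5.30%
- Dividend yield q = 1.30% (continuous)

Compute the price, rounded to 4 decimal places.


d1 = (ln(S/K) + (r - q + 0.5*sigma^2) * T) / (sigma * sqrt(T)) = 0.54154588
d2 = d1 - sigma * sqrt(T) = 0.26154588
exp(-rT) = 0.98683739; exp(-qT) = 0.99675528
P = K * exp(-rT) * N(-d2) - S_0 * exp(-qT) * N(-d1)
N(-d1) = 0.29406569; N(-d2) = 0.39683579
P = 9.9200 * 0.98683739 * 0.39683579 - 10.9900 * 0.99675528 * 0.29406569 = 0.6635

Answer: Price = 0.6635


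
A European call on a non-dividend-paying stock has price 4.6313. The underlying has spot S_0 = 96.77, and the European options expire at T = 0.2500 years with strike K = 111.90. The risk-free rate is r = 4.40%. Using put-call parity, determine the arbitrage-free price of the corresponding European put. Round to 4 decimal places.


Answer: Put price = 18.5371

Derivation:
Put-call parity: C - P = S_0 * exp(-qT) - K * exp(-rT).
S_0 * exp(-qT) = 96.7700 * 1.00000000 = 96.77000000
K * exp(-rT) = 111.9000 * 0.98906028 = 110.67584519
P = C - S*exp(-qT) + K*exp(-rT)
P = 4.6313 - 96.77000000 + 110.67584519 = 18.5371


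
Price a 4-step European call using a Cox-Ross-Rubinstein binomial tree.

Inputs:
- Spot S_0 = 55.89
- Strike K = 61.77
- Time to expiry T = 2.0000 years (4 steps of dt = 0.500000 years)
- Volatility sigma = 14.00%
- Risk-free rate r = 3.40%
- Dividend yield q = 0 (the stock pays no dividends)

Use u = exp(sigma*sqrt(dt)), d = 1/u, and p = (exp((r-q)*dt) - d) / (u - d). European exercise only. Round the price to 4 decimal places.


Answer: Price = V(0,0) = 3.8243

Derivation:
dt = T/N = 0.500000
u = exp(sigma*sqrt(dt)) = 1.104061; d = 1/u = 0.905747
p = (exp((r-q)*dt) - d) / (u - d) = 0.561727
Discount per step: exp(-r*dt) = 0.983144
Stock lattice S(k, i) with i counting down-moves:
  k=0: S(0,0) = 55.8900
  k=1: S(1,0) = 61.7060; S(1,1) = 50.6222
  k=2: S(2,0) = 68.1271; S(2,1) = 55.8900; S(2,2) = 45.8509
  k=3: S(3,0) = 75.2165; S(3,1) = 61.7060; S(3,2) = 50.6222; S(3,3) = 41.5294
  k=4: S(4,0) = 83.0436; S(4,1) = 68.1271; S(4,2) = 55.8900; S(4,3) = 45.8509; S(4,4) = 37.6151
Terminal payoffs V(N, i) = max(S_T - K, 0):
  V(4,0) = 21.273558; V(4,1) = 6.357120; V(4,2) = 0.000000; V(4,3) = 0.000000; V(4,4) = 0.000000
Backward induction: V(k, i) = exp(-r*dt) * [p * V(k+1, i) + (1-p) * V(k+1, i+1)].
  V(3,0) = exp(-r*dt) * [p*21.273558 + (1-p)*6.357120] = 14.487692
  V(3,1) = exp(-r*dt) * [p*6.357120 + (1-p)*0.000000] = 3.510773
  V(3,2) = exp(-r*dt) * [p*0.000000 + (1-p)*0.000000] = 0.000000
  V(3,3) = exp(-r*dt) * [p*0.000000 + (1-p)*0.000000] = 0.000000
  V(2,0) = exp(-r*dt) * [p*14.487692 + (1-p)*3.510773] = 9.513691
  V(2,1) = exp(-r*dt) * [p*3.510773 + (1-p)*0.000000] = 1.938854
  V(2,2) = exp(-r*dt) * [p*0.000000 + (1-p)*0.000000] = 0.000000
  V(1,0) = exp(-r*dt) * [p*9.513691 + (1-p)*1.938854] = 6.089440
  V(1,1) = exp(-r*dt) * [p*1.938854 + (1-p)*0.000000] = 1.070749
  V(0,0) = exp(-r*dt) * [p*6.089440 + (1-p)*1.070749] = 3.824315


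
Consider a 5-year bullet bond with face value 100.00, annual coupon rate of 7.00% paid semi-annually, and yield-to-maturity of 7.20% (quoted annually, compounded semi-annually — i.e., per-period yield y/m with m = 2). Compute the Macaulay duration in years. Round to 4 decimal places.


Coupon per period c = face * coupon_rate / m = 3.500000
Periods per year m = 2; per-period yield y/m = 0.036000
Number of cashflows N = 10
Cashflows (t years, CF_t, discount factor 1/(1+y/m)^(m*t), PV):
  t = 0.5000: CF_t = 3.500000, DF = 0.965251, PV = 3.378378
  t = 1.0000: CF_t = 3.500000, DF = 0.931709, PV = 3.260983
  t = 1.5000: CF_t = 3.500000, DF = 0.899333, PV = 3.147667
  t = 2.0000: CF_t = 3.500000, DF = 0.868082, PV = 3.038289
  t = 2.5000: CF_t = 3.500000, DF = 0.837917, PV = 2.932711
  t = 3.0000: CF_t = 3.500000, DF = 0.808801, PV = 2.830802
  t = 3.5000: CF_t = 3.500000, DF = 0.780696, PV = 2.732434
  t = 4.0000: CF_t = 3.500000, DF = 0.753567, PV = 2.637485
  t = 4.5000: CF_t = 3.500000, DF = 0.727381, PV = 2.545835
  t = 5.0000: CF_t = 103.500000, DF = 0.702106, PV = 72.667931
Price P = sum_t PV_t = 99.172516
Macaulay numerator sum_t t * PV_t:
  t * PV_t at t = 0.5000: 1.689189
  t * PV_t at t = 1.0000: 3.260983
  t * PV_t at t = 1.5000: 4.721500
  t * PV_t at t = 2.0000: 6.076577
  t * PV_t at t = 2.5000: 7.331777
  t * PV_t at t = 3.0000: 8.492406
  t * PV_t at t = 3.5000: 9.563521
  t * PV_t at t = 4.0000: 10.549940
  t * PV_t at t = 4.5000: 11.456257
  t * PV_t at t = 5.0000: 363.339655
Macaulay duration D = (sum_t t * PV_t) / P = 426.481807 / 99.172516 = 4.300403

Answer: Macaulay duration = 4.3004 years


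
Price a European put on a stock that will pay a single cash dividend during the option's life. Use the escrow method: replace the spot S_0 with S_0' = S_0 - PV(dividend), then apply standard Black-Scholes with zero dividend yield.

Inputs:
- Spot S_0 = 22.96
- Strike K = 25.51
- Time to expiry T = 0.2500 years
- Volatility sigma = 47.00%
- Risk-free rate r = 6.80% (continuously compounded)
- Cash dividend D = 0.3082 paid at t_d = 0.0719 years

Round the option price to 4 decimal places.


Answer: Price = 3.6507

Derivation:
PV(D) = D * exp(-r * t_d) = 0.3082 * 0.99512273 = 0.30669683
S_0' = S_0 - PV(D) = 22.9600 - 0.30669683 = 22.65330317
d1 = (ln(S_0'/K) + (r + sigma^2/2)*T) / (sigma*sqrt(T)) = -0.31554194
d2 = d1 - sigma*sqrt(T) = -0.55054194
exp(-rT) = 0.98314368
N(-d1) = 0.62382489; N(-d2) = 0.70902614
P = K * exp(-rT) * N(-d2) - S_0' * N(-d1) = 25.5100 * 0.98314368 * 0.70902614 - 22.65330317 * 0.62382489 = 3.6507


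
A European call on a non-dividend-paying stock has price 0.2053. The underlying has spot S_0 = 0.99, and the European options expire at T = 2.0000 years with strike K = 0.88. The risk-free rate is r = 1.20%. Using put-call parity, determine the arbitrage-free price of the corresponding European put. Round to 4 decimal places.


Put-call parity: C - P = S_0 * exp(-qT) - K * exp(-rT).
S_0 * exp(-qT) = 0.9900 * 1.00000000 = 0.99000000
K * exp(-rT) = 0.8800 * 0.97628571 = 0.85913142
P = C - S*exp(-qT) + K*exp(-rT)
P = 0.2053 - 0.99000000 + 0.85913142 = 0.0744

Answer: Put price = 0.0744


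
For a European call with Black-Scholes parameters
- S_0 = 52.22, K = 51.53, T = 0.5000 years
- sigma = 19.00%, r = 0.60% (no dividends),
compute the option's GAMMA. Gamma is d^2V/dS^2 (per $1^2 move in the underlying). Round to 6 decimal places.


Answer: Gamma = 0.055862

Derivation:
d1 = 0.1885102089; d2 = 0.0541599204
phi(d1) = 0.3919164567; exp(-qT) = 1.0000000000; exp(-rT) = 0.9970044955
Gamma = exp(-qT) * phi(d1) / (S * sigma * sqrt(T)) = 1.0000000000 * 0.3919164567 / (52.2200 * 0.1900 * 0.7071067812) = 0.055862


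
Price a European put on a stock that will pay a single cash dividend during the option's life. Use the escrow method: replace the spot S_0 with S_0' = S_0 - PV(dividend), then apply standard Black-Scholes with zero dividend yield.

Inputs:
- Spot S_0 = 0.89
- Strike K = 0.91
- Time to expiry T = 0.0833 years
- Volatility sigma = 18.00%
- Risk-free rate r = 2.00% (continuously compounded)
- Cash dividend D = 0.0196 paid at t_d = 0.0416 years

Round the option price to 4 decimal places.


PV(D) = D * exp(-r * t_d) = 0.0196 * 0.99916835 = 0.01958370
S_0' = S_0 - PV(D) = 0.8900 - 0.01958370 = 0.87041630
d1 = (ln(S_0'/K) + (r + sigma^2/2)*T) / (sigma*sqrt(T)) = -0.79801027
d2 = d1 - sigma*sqrt(T) = -0.84996140
exp(-rT) = 0.99833539
N(-d1) = 0.78756774; N(-d2) = 0.80232673
P = K * exp(-rT) * N(-d2) - S_0' * N(-d1) = 0.9100 * 0.99833539 * 0.80232673 - 0.87041630 * 0.78756774 = 0.0434

Answer: Price = 0.0434


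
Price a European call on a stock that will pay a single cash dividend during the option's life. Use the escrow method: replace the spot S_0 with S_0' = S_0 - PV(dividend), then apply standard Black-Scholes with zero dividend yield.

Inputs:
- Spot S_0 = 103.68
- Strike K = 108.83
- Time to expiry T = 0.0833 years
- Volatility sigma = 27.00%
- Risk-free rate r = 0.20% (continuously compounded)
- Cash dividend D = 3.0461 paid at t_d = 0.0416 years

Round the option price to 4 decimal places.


Answer: Price = 0.6757

Derivation:
PV(D) = D * exp(-r * t_d) = 3.0461 * 0.99991680 = 3.04584658
S_0' = S_0 - PV(D) = 103.6800 - 3.04584658 = 100.63415342
d1 = (ln(S_0'/K) + (r + sigma^2/2)*T) / (sigma*sqrt(T)) = -0.96362932
d2 = d1 - sigma*sqrt(T) = -1.04155602
exp(-rT) = 0.99983341
N(d1) = 0.16761590; N(d2) = 0.14880878
C = S_0' * N(d1) - K * exp(-rT) * N(d2) = 100.63415342 * 0.16761590 - 108.8300 * 0.99983341 * 0.14880878 = 0.6757


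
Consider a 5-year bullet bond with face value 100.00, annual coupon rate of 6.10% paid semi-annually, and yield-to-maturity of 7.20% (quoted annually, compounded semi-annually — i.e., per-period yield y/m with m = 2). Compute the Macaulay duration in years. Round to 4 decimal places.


Answer: Macaulay duration = 4.3666 years

Derivation:
Coupon per period c = face * coupon_rate / m = 3.050000
Periods per year m = 2; per-period yield y/m = 0.036000
Number of cashflows N = 10
Cashflows (t years, CF_t, discount factor 1/(1+y/m)^(m*t), PV):
  t = 0.5000: CF_t = 3.050000, DF = 0.965251, PV = 2.944015
  t = 1.0000: CF_t = 3.050000, DF = 0.931709, PV = 2.841714
  t = 1.5000: CF_t = 3.050000, DF = 0.899333, PV = 2.742967
  t = 2.0000: CF_t = 3.050000, DF = 0.868082, PV = 2.647651
  t = 2.5000: CF_t = 3.050000, DF = 0.837917, PV = 2.555648
  t = 3.0000: CF_t = 3.050000, DF = 0.808801, PV = 2.466842
  t = 3.5000: CF_t = 3.050000, DF = 0.780696, PV = 2.381121
  t = 4.0000: CF_t = 3.050000, DF = 0.753567, PV = 2.298380
  t = 4.5000: CF_t = 3.050000, DF = 0.727381, PV = 2.218513
  t = 5.0000: CF_t = 103.050000, DF = 0.702106, PV = 72.351984
Price P = sum_t PV_t = 95.448836
Macaulay numerator sum_t t * PV_t:
  t * PV_t at t = 0.5000: 1.472008
  t * PV_t at t = 1.0000: 2.841714
  t * PV_t at t = 1.5000: 4.114450
  t * PV_t at t = 2.0000: 5.295303
  t * PV_t at t = 2.5000: 6.389120
  t * PV_t at t = 3.0000: 7.400526
  t * PV_t at t = 3.5000: 8.333925
  t * PV_t at t = 4.0000: 9.193519
  t * PV_t at t = 4.5000: 9.983310
  t * PV_t at t = 5.0000: 361.759918
Macaulay duration D = (sum_t t * PV_t) / P = 416.783793 / 95.448836 = 4.366568


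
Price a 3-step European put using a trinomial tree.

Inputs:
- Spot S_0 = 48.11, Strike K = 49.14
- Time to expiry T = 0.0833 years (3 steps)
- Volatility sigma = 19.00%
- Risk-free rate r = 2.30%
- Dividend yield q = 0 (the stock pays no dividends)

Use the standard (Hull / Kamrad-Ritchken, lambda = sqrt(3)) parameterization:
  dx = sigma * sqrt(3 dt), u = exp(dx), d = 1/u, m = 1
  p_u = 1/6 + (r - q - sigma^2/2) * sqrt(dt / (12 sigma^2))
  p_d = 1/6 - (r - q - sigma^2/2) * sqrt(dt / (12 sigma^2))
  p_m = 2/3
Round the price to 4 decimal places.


Answer: Price = V(0,0) = 1.6270

Derivation:
dt = T/N = 0.027767; dx = sigma*sqrt(3*dt) = 0.054837
u = exp(dx) = 1.056369; d = 1/u = 0.946639
p_u = 0.167920, p_m = 0.666667, p_d = 0.165413
Discount per step: exp(-r*dt) = 0.999362
Stock lattice S(k, j) with j the centered position index:
  k=0: S(0,+0) = 48.1100
  k=1: S(1,-1) = 45.5428; S(1,+0) = 48.1100; S(1,+1) = 50.8219
  k=2: S(2,-2) = 43.1126; S(2,-1) = 45.5428; S(2,+0) = 48.1100; S(2,+1) = 50.8219; S(2,+2) = 53.6867
  k=3: S(3,-3) = 40.8121; S(3,-2) = 43.1126; S(3,-1) = 45.5428; S(3,+0) = 48.1100; S(3,+1) = 50.8219; S(3,+2) = 53.6867; S(3,+3) = 56.7129
Terminal payoffs V(N, j) = max(K - S_T, 0):
  V(3,-3) = 8.327919; V(3,-2) = 6.027394; V(3,-1) = 3.597191; V(3,+0) = 1.030000; V(3,+1) = 0.000000; V(3,+2) = 0.000000; V(3,+3) = 0.000000
Backward induction: V(k, j) = exp(-r*dt) * [p_u * V(k+1, j+1) + p_m * V(k+1, j) + p_d * V(k+1, j-1)]
  V(2,-2) = exp(-r*dt) * [p_u*3.597191 + p_m*6.027394 + p_d*8.327919] = 5.996022
  V(2,-1) = exp(-r*dt) * [p_u*1.030000 + p_m*3.597191 + p_d*6.027394] = 3.565819
  V(2,+0) = exp(-r*dt) * [p_u*0.000000 + p_m*1.030000 + p_d*3.597191] = 1.280872
  V(2,+1) = exp(-r*dt) * [p_u*0.000000 + p_m*0.000000 + p_d*1.030000] = 0.170267
  V(2,+2) = exp(-r*dt) * [p_u*0.000000 + p_m*0.000000 + p_d*0.000000] = 0.000000
  V(1,-1) = exp(-r*dt) * [p_u*1.280872 + p_m*3.565819 + p_d*5.996022] = 3.581831
  V(1,+0) = exp(-r*dt) * [p_u*0.170267 + p_m*1.280872 + p_d*3.565819] = 1.471400
  V(1,+1) = exp(-r*dt) * [p_u*0.000000 + p_m*0.170267 + p_d*1.280872] = 0.325177
  V(0,+0) = exp(-r*dt) * [p_u*0.325177 + p_m*1.471400 + p_d*3.581831] = 1.626981


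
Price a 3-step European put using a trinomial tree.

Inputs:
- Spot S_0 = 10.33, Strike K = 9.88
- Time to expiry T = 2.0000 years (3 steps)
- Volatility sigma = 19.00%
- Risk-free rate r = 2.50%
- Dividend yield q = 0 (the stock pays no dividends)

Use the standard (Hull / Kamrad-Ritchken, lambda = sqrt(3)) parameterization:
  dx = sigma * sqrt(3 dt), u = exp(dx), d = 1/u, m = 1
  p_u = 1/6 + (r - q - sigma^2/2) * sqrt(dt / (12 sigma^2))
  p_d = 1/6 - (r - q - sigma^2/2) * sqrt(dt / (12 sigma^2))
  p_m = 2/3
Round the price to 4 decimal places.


Answer: Price = V(0,0) = 0.6250

Derivation:
dt = T/N = 0.666667; dx = sigma*sqrt(3*dt) = 0.268701
u = exp(dx) = 1.308263; d = 1/u = 0.764372
p_u = 0.175288, p_m = 0.666667, p_d = 0.158045
Discount per step: exp(-r*dt) = 0.983471
Stock lattice S(k, j) with j the centered position index:
  k=0: S(0,+0) = 10.3300
  k=1: S(1,-1) = 7.8960; S(1,+0) = 10.3300; S(1,+1) = 13.5144
  k=2: S(2,-2) = 6.0355; S(2,-1) = 7.8960; S(2,+0) = 10.3300; S(2,+1) = 13.5144; S(2,+2) = 17.6803
  k=3: S(3,-3) = 4.6133; S(3,-2) = 6.0355; S(3,-1) = 7.8960; S(3,+0) = 10.3300; S(3,+1) = 13.5144; S(3,+2) = 17.6803; S(3,+3) = 23.1305
Terminal payoffs V(N, j) = max(K - S_T, 0):
  V(3,-3) = 5.266667; V(3,-2) = 3.844546; V(3,-1) = 1.984036; V(3,+0) = 0.000000; V(3,+1) = 0.000000; V(3,+2) = 0.000000; V(3,+3) = 0.000000
Backward induction: V(k, j) = exp(-r*dt) * [p_u * V(k+1, j+1) + p_m * V(k+1, j) + p_d * V(k+1, j-1)]
  V(2,-2) = exp(-r*dt) * [p_u*1.984036 + p_m*3.844546 + p_d*5.266667] = 3.681310
  V(2,-1) = exp(-r*dt) * [p_u*0.000000 + p_m*1.984036 + p_d*3.844546] = 1.898397
  V(2,+0) = exp(-r*dt) * [p_u*0.000000 + p_m*0.000000 + p_d*1.984036] = 0.308384
  V(2,+1) = exp(-r*dt) * [p_u*0.000000 + p_m*0.000000 + p_d*0.000000] = 0.000000
  V(2,+2) = exp(-r*dt) * [p_u*0.000000 + p_m*0.000000 + p_d*0.000000] = 0.000000
  V(1,-1) = exp(-r*dt) * [p_u*0.308384 + p_m*1.898397 + p_d*3.681310] = 1.870038
  V(1,+0) = exp(-r*dt) * [p_u*0.000000 + p_m*0.308384 + p_d*1.898397] = 0.497264
  V(1,+1) = exp(-r*dt) * [p_u*0.000000 + p_m*0.000000 + p_d*0.308384] = 0.047933
  V(0,+0) = exp(-r*dt) * [p_u*0.047933 + p_m*0.497264 + p_d*1.870038] = 0.624958


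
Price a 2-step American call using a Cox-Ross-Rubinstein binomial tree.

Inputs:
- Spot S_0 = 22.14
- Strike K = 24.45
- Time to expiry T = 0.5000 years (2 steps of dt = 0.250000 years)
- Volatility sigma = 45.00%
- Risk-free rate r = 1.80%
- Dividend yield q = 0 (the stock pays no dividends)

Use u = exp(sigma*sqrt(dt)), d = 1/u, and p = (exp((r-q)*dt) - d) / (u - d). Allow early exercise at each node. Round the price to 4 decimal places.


dt = T/N = 0.250000
u = exp(sigma*sqrt(dt)) = 1.252323; d = 1/u = 0.798516
p = (exp((r-q)*dt) - d) / (u - d) = 0.453925
Discount per step: exp(-r*dt) = 0.995510
Stock lattice S(k, i) with i counting down-moves:
  k=0: S(0,0) = 22.1400
  k=1: S(1,0) = 27.7264; S(1,1) = 17.6791
  k=2: S(2,0) = 34.7224; S(2,1) = 22.1400; S(2,2) = 14.1171
Terminal payoffs V(N, i) = max(S_T - K, 0):
  V(2,0) = 10.272432; V(2,1) = 0.000000; V(2,2) = 0.000000
Backward induction: V(k, i) = exp(-r*dt) * [p * V(k+1, i) + (1-p) * V(k+1, i+1)]; then take max(V_cont, immediate exercise) for American.
  V(1,0) = exp(-r*dt) * [p*10.272432 + (1-p)*0.000000] = 4.641973; exercise = 3.276425; V(1,0) = max -> 4.641973
  V(1,1) = exp(-r*dt) * [p*0.000000 + (1-p)*0.000000] = 0.000000; exercise = 0.000000; V(1,1) = max -> 0.000000
  V(0,0) = exp(-r*dt) * [p*4.641973 + (1-p)*0.000000] = 2.097645; exercise = 0.000000; V(0,0) = max -> 2.097645

Answer: Price = V(0,0) = 2.0976


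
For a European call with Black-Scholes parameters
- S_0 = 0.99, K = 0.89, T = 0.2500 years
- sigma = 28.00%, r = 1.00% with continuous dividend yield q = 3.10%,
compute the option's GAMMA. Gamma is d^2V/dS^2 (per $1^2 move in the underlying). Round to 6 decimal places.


d1 = 0.7930962886; d2 = 0.6530962886
phi(d1) = 0.2912889950; exp(-qT) = 0.9922799538; exp(-rT) = 0.9975031224
Gamma = exp(-qT) * phi(d1) / (S * sigma * sqrt(T)) = 0.9922799538 * 0.2912889950 / (0.9900 * 0.2800 * 0.5000000000) = 2.085427

Answer: Gamma = 2.085427


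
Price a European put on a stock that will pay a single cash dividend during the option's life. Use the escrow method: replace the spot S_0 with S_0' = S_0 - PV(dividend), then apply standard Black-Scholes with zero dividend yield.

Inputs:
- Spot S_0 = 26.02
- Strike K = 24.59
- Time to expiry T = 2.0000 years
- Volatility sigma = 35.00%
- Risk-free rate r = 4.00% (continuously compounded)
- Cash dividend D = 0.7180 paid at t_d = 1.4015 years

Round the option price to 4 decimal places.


PV(D) = D * exp(-r * t_d) = 0.7180 * 0.94548241 = 0.67885637
S_0' = S_0 - PV(D) = 26.0200 - 0.67885637 = 25.34114363
d1 = (ln(S_0'/K) + (r + sigma^2/2)*T) / (sigma*sqrt(T)) = 0.46990165
d2 = d1 - sigma*sqrt(T) = -0.02507310
exp(-rT) = 0.92311635
N(-d1) = 0.31921264; N(-d2) = 0.51000167
P = K * exp(-rT) * N(-d2) - S_0' * N(-d1) = 24.5900 * 0.92311635 * 0.51000167 - 25.34114363 * 0.31921264 = 3.4875

Answer: Price = 3.4875


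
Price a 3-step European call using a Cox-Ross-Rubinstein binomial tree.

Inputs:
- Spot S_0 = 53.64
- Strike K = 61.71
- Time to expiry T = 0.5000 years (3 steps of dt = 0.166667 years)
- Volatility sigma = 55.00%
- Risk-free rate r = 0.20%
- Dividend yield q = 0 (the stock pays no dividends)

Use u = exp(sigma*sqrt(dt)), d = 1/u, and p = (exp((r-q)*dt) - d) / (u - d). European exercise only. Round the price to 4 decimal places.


dt = T/N = 0.166667
u = exp(sigma*sqrt(dt)) = 1.251742; d = 1/u = 0.798886
p = (exp((r-q)*dt) - d) / (u - d) = 0.444837
Discount per step: exp(-r*dt) = 0.999667
Stock lattice S(k, i) with i counting down-moves:
  k=0: S(0,0) = 53.6400
  k=1: S(1,0) = 67.1435; S(1,1) = 42.8523
  k=2: S(2,0) = 84.0463; S(2,1) = 53.6400; S(2,2) = 34.2341
  k=3: S(3,0) = 105.2044; S(3,1) = 67.1435; S(3,2) = 42.8523; S(3,3) = 27.3491
Terminal payoffs V(N, i) = max(S_T - K, 0):
  V(3,0) = 43.494359; V(3,1) = 5.433466; V(3,2) = 0.000000; V(3,3) = 0.000000
Backward induction: V(k, i) = exp(-r*dt) * [p * V(k+1, i) + (1-p) * V(k+1, i+1)].
  V(2,0) = exp(-r*dt) * [p*43.494359 + (1-p)*5.433466] = 22.356895
  V(2,1) = exp(-r*dt) * [p*5.433466 + (1-p)*0.000000] = 2.416200
  V(2,2) = exp(-r*dt) * [p*0.000000 + (1-p)*0.000000] = 0.000000
  V(1,0) = exp(-r*dt) * [p*22.356895 + (1-p)*2.416200] = 11.282792
  V(1,1) = exp(-r*dt) * [p*2.416200 + (1-p)*0.000000] = 1.074456
  V(0,0) = exp(-r*dt) * [p*11.282792 + (1-p)*1.074456] = 5.613627

Answer: Price = V(0,0) = 5.6136


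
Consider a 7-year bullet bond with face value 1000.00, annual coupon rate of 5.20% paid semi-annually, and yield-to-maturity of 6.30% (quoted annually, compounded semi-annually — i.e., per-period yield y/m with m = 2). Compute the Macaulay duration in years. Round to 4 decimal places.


Answer: Macaulay duration = 5.9154 years

Derivation:
Coupon per period c = face * coupon_rate / m = 26.000000
Periods per year m = 2; per-period yield y/m = 0.031500
Number of cashflows N = 14
Cashflows (t years, CF_t, discount factor 1/(1+y/m)^(m*t), PV):
  t = 0.5000: CF_t = 26.000000, DF = 0.969462, PV = 25.206011
  t = 1.0000: CF_t = 26.000000, DF = 0.939856, PV = 24.436268
  t = 1.5000: CF_t = 26.000000, DF = 0.911155, PV = 23.690032
  t = 2.0000: CF_t = 26.000000, DF = 0.883330, PV = 22.966585
  t = 2.5000: CF_t = 26.000000, DF = 0.856355, PV = 22.265230
  t = 3.0000: CF_t = 26.000000, DF = 0.830204, PV = 21.585293
  t = 3.5000: CF_t = 26.000000, DF = 0.804851, PV = 20.926120
  t = 4.0000: CF_t = 26.000000, DF = 0.780272, PV = 20.287078
  t = 4.5000: CF_t = 26.000000, DF = 0.756444, PV = 19.667550
  t = 5.0000: CF_t = 26.000000, DF = 0.733344, PV = 19.066941
  t = 5.5000: CF_t = 26.000000, DF = 0.710949, PV = 18.484674
  t = 6.0000: CF_t = 26.000000, DF = 0.689238, PV = 17.920188
  t = 6.5000: CF_t = 26.000000, DF = 0.668190, PV = 17.372940
  t = 7.0000: CF_t = 1026.000000, DF = 0.647785, PV = 664.627196
Price P = sum_t PV_t = 938.502106
Macaulay numerator sum_t t * PV_t:
  t * PV_t at t = 0.5000: 12.603005
  t * PV_t at t = 1.0000: 24.436268
  t * PV_t at t = 1.5000: 35.535048
  t * PV_t at t = 2.0000: 45.933170
  t * PV_t at t = 2.5000: 55.663075
  t * PV_t at t = 3.0000: 64.755880
  t * PV_t at t = 3.5000: 73.241422
  t * PV_t at t = 4.0000: 81.148310
  t * PV_t at t = 4.5000: 88.503974
  t * PV_t at t = 5.0000: 95.334705
  t * PV_t at t = 5.5000: 101.665706
  t * PV_t at t = 6.0000: 107.521128
  t * PV_t at t = 6.5000: 112.924112
  t * PV_t at t = 7.0000: 4652.390374
Macaulay duration D = (sum_t t * PV_t) / P = 5551.656178 / 938.502106 = 5.915443


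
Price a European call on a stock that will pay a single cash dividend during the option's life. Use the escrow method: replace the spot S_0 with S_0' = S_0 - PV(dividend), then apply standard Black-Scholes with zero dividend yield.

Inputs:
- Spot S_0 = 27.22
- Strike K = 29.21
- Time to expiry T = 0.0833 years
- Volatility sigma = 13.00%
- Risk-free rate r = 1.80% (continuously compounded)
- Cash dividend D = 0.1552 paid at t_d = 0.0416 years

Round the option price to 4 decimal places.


PV(D) = D * exp(-r * t_d) = 0.1552 * 0.99925148 = 0.15508383
S_0' = S_0 - PV(D) = 27.2200 - 0.15508383 = 27.06491617
d1 = (ln(S_0'/K) + (r + sigma^2/2)*T) / (sigma*sqrt(T)) = -1.97412135
d2 = d1 - sigma*sqrt(T) = -2.01164161
exp(-rT) = 0.99850172
N(d1) = 0.02418397; N(d2) = 0.02212887
C = S_0' * N(d1) - K * exp(-rT) * N(d2) = 27.06491617 * 0.02418397 - 29.2100 * 0.99850172 * 0.02212887 = 0.0091

Answer: Price = 0.0091


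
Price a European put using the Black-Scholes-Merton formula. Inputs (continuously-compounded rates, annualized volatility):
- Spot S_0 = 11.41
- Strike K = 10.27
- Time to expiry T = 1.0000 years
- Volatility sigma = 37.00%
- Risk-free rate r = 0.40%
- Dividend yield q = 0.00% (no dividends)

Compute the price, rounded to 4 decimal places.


Answer: Price = 1.0654

Derivation:
d1 = (ln(S/K) + (r - q + 0.5*sigma^2) * T) / (sigma * sqrt(T)) = 0.48030578
d2 = d1 - sigma * sqrt(T) = 0.11030578
exp(-rT) = 0.99600799; exp(-qT) = 1.00000000
P = K * exp(-rT) * N(-d2) - S_0 * exp(-qT) * N(-d1)
N(-d1) = 0.31550499; N(-d2) = 0.45608344
P = 10.2700 * 0.99600799 * 0.45608344 - 11.4100 * 1.00000000 * 0.31550499 = 1.0654


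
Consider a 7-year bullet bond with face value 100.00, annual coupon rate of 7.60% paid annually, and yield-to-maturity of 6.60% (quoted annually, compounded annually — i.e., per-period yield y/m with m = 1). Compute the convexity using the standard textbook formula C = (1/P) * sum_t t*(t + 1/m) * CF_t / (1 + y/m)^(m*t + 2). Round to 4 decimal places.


Answer: Convexity = 37.4036

Derivation:
Coupon per period c = face * coupon_rate / m = 7.600000
Periods per year m = 1; per-period yield y/m = 0.066000
Number of cashflows N = 7
Cashflows (t years, CF_t, discount factor 1/(1+y/m)^(m*t), PV):
  t = 1.0000: CF_t = 7.600000, DF = 0.938086, PV = 7.129456
  t = 2.0000: CF_t = 7.600000, DF = 0.880006, PV = 6.688045
  t = 3.0000: CF_t = 7.600000, DF = 0.825521, PV = 6.273963
  t = 4.0000: CF_t = 7.600000, DF = 0.774410, PV = 5.885519
  t = 5.0000: CF_t = 7.600000, DF = 0.726464, PV = 5.521125
  t = 6.0000: CF_t = 7.600000, DF = 0.681486, PV = 5.179292
  t = 7.0000: CF_t = 107.600000, DF = 0.639292, PV = 68.787866
Price P = sum_t PV_t = 105.465266
Convexity numerator sum_t t*(t + 1/m) * CF_t / (1+y/m)^(m*t + 2):
  t = 1.0000: term = 12.547927
  t = 2.0000: term = 35.313115
  t = 3.0000: term = 66.253498
  t = 4.0000: term = 103.585832
  t = 5.0000: term = 145.758676
  t = 6.0000: term = 191.427904
  t = 7.0000: term = 3389.888832
Convexity = (1/P) * sum = 3944.775784 / 105.465266 = 37.403554


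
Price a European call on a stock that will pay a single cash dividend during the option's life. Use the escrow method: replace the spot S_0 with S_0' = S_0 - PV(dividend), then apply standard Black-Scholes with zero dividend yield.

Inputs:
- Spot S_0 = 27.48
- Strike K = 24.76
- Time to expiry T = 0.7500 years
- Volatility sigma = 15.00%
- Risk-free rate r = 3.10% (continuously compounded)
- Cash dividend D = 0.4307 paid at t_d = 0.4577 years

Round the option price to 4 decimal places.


Answer: Price = 3.2220

Derivation:
PV(D) = D * exp(-r * t_d) = 0.4307 * 0.98591149 = 0.42463208
S_0' = S_0 - PV(D) = 27.4800 - 0.42463208 = 27.05536792
d1 = (ln(S_0'/K) + (r + sigma^2/2)*T) / (sigma*sqrt(T)) = 0.92640456
d2 = d1 - sigma*sqrt(T) = 0.79650075
exp(-rT) = 0.97701820
N(d1) = 0.82288211; N(d2) = 0.78712948
C = S_0' * N(d1) - K * exp(-rT) * N(d2) = 27.05536792 * 0.82288211 - 24.7600 * 0.97701820 * 0.78712948 = 3.2220


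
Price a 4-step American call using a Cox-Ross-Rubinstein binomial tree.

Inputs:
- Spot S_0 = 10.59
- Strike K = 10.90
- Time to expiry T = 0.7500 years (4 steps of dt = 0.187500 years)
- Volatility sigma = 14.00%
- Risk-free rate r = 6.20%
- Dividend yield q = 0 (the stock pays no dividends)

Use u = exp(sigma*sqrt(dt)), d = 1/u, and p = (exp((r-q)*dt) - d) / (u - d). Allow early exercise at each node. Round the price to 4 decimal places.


Answer: Price = V(0,0) = 0.6141

Derivation:
dt = T/N = 0.187500
u = exp(sigma*sqrt(dt)) = 1.062497; d = 1/u = 0.941179
p = (exp((r-q)*dt) - d) / (u - d) = 0.581231
Discount per step: exp(-r*dt) = 0.988442
Stock lattice S(k, i) with i counting down-moves:
  k=0: S(0,0) = 10.5900
  k=1: S(1,0) = 11.2518; S(1,1) = 9.9671
  k=2: S(2,0) = 11.9550; S(2,1) = 10.5900; S(2,2) = 9.3808
  k=3: S(3,0) = 12.7022; S(3,1) = 11.2518; S(3,2) = 9.9671; S(3,3) = 8.8290
  k=4: S(4,0) = 13.4961; S(4,1) = 11.9550; S(4,2) = 10.5900; S(4,3) = 9.3808; S(4,4) = 8.3097
Terminal payoffs V(N, i) = max(S_T - K, 0):
  V(4,0) = 2.596053; V(4,1) = 1.055049; V(4,2) = 0.000000; V(4,3) = 0.000000; V(4,4) = 0.000000
Backward induction: V(k, i) = exp(-r*dt) * [p * V(k+1, i) + (1-p) * V(k+1, i+1)]; then take max(V_cont, immediate exercise) for American.
  V(3,0) = exp(-r*dt) * [p*2.596053 + (1-p)*1.055049] = 1.928182; exercise = 1.802204; V(3,0) = max -> 1.928182
  V(3,1) = exp(-r*dt) * [p*1.055049 + (1-p)*0.000000] = 0.606140; exercise = 0.351843; V(3,1) = max -> 0.606140
  V(3,2) = exp(-r*dt) * [p*0.000000 + (1-p)*0.000000] = 0.000000; exercise = 0.000000; V(3,2) = max -> 0.000000
  V(3,3) = exp(-r*dt) * [p*0.000000 + (1-p)*0.000000] = 0.000000; exercise = 0.000000; V(3,3) = max -> 0.000000
  V(2,0) = exp(-r*dt) * [p*1.928182 + (1-p)*0.606140] = 1.358665; exercise = 1.055049; V(2,0) = max -> 1.358665
  V(2,1) = exp(-r*dt) * [p*0.606140 + (1-p)*0.000000] = 0.348235; exercise = 0.000000; V(2,1) = max -> 0.348235
  V(2,2) = exp(-r*dt) * [p*0.000000 + (1-p)*0.000000] = 0.000000; exercise = 0.000000; V(2,2) = max -> 0.000000
  V(1,0) = exp(-r*dt) * [p*1.358665 + (1-p)*0.348235] = 0.924716; exercise = 0.351843; V(1,0) = max -> 0.924716
  V(1,1) = exp(-r*dt) * [p*0.348235 + (1-p)*0.000000] = 0.200066; exercise = 0.000000; V(1,1) = max -> 0.200066
  V(0,0) = exp(-r*dt) * [p*0.924716 + (1-p)*0.200066] = 0.614075; exercise = 0.000000; V(0,0) = max -> 0.614075


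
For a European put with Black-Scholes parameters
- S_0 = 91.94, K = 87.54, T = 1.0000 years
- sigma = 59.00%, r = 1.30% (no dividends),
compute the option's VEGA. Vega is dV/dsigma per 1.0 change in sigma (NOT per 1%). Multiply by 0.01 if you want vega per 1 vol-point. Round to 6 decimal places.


Answer: Vega = 33.856682

Derivation:
d1 = 0.4001531502; d2 = -0.1898468498
phi(d1) = 0.3682475764; exp(-qT) = 1.0000000000; exp(-rT) = 0.9870841350
Vega = S * exp(-qT) * phi(d1) * sqrt(T) = 91.9400 * 1.0000000000 * 0.3682475764 * 1.0000000000 = 33.856682


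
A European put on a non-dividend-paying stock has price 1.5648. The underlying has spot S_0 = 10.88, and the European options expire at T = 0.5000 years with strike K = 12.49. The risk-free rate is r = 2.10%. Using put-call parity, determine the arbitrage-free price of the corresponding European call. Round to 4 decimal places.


Answer: Call price = 0.0853

Derivation:
Put-call parity: C - P = S_0 * exp(-qT) - K * exp(-rT).
S_0 * exp(-qT) = 10.8800 * 1.00000000 = 10.88000000
K * exp(-rT) = 12.4900 * 0.98955493 = 12.35954111
C = P + S*exp(-qT) - K*exp(-rT)
C = 1.5648 + 10.88000000 - 12.35954111 = 0.0853


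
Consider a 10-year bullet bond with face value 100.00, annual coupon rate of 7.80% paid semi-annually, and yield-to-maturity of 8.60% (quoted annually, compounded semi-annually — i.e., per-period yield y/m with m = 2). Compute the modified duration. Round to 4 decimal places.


Answer: Modified duration = 6.7438

Derivation:
Coupon per period c = face * coupon_rate / m = 3.900000
Periods per year m = 2; per-period yield y/m = 0.043000
Number of cashflows N = 20
Cashflows (t years, CF_t, discount factor 1/(1+y/m)^(m*t), PV):
  t = 0.5000: CF_t = 3.900000, DF = 0.958773, PV = 3.739214
  t = 1.0000: CF_t = 3.900000, DF = 0.919245, PV = 3.585056
  t = 1.5000: CF_t = 3.900000, DF = 0.881347, PV = 3.437254
  t = 2.0000: CF_t = 3.900000, DF = 0.845012, PV = 3.295546
  t = 2.5000: CF_t = 3.900000, DF = 0.810174, PV = 3.159680
  t = 3.0000: CF_t = 3.900000, DF = 0.776773, PV = 3.029415
  t = 3.5000: CF_t = 3.900000, DF = 0.744749, PV = 2.904521
  t = 4.0000: CF_t = 3.900000, DF = 0.714045, PV = 2.784775
  t = 4.5000: CF_t = 3.900000, DF = 0.684607, PV = 2.669967
  t = 5.0000: CF_t = 3.900000, DF = 0.656382, PV = 2.559891
  t = 5.5000: CF_t = 3.900000, DF = 0.629322, PV = 2.454354
  t = 6.0000: CF_t = 3.900000, DF = 0.603376, PV = 2.353168
  t = 6.5000: CF_t = 3.900000, DF = 0.578501, PV = 2.256153
  t = 7.0000: CF_t = 3.900000, DF = 0.554651, PV = 2.163138
  t = 7.5000: CF_t = 3.900000, DF = 0.531784, PV = 2.073958
  t = 8.0000: CF_t = 3.900000, DF = 0.509860, PV = 1.988455
  t = 8.5000: CF_t = 3.900000, DF = 0.488840, PV = 1.906476
  t = 9.0000: CF_t = 3.900000, DF = 0.468687, PV = 1.827877
  t = 9.5000: CF_t = 3.900000, DF = 0.449364, PV = 1.752519
  t = 10.0000: CF_t = 103.900000, DF = 0.430838, PV = 44.764051
Price P = sum_t PV_t = 94.705468
First compute Macaulay numerator sum_t t * PV_t:
  t * PV_t at t = 0.5000: 1.869607
  t * PV_t at t = 1.0000: 3.585056
  t * PV_t at t = 1.5000: 5.155882
  t * PV_t at t = 2.0000: 6.591092
  t * PV_t at t = 2.5000: 7.899199
  t * PV_t at t = 3.0000: 9.088245
  t * PV_t at t = 3.5000: 10.165822
  t * PV_t at t = 4.0000: 11.139101
  t * PV_t at t = 4.5000: 12.014850
  t * PV_t at t = 5.0000: 12.799456
  t * PV_t at t = 5.5000: 13.498947
  t * PV_t at t = 6.0000: 14.119007
  t * PV_t at t = 6.5000: 14.664996
  t * PV_t at t = 7.0000: 15.141968
  t * PV_t at t = 7.5000: 15.554686
  t * PV_t at t = 8.0000: 15.907637
  t * PV_t at t = 8.5000: 16.205047
  t * PV_t at t = 9.0000: 16.450896
  t * PV_t at t = 9.5000: 16.648931
  t * PV_t at t = 10.0000: 447.640507
Macaulay duration D = 666.140932 / 94.705468 = 7.033817
Modified duration = D / (1 + y/m) = 7.033817 / (1 + 0.043000) = 6.743832


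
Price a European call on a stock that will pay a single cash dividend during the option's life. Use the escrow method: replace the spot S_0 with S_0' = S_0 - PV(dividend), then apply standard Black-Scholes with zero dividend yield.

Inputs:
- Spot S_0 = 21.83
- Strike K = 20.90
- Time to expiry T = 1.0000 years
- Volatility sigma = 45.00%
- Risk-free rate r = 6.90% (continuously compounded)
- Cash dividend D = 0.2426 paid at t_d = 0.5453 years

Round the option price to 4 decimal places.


PV(D) = D * exp(-r * t_d) = 0.2426 * 0.96307335 = 0.23364160
S_0' = S_0 - PV(D) = 21.8300 - 0.23364160 = 21.59635840
d1 = (ln(S_0'/K) + (r + sigma^2/2)*T) / (sigma*sqrt(T)) = 0.45116789
d2 = d1 - sigma*sqrt(T) = 0.00116789
exp(-rT) = 0.93332668
N(d1) = 0.67406572; N(d2) = 0.50046592
C = S_0' * N(d1) - K * exp(-rT) * N(d2) = 21.59635840 * 0.67406572 - 20.9000 * 0.93332668 * 0.50046592 = 4.7950

Answer: Price = 4.7950


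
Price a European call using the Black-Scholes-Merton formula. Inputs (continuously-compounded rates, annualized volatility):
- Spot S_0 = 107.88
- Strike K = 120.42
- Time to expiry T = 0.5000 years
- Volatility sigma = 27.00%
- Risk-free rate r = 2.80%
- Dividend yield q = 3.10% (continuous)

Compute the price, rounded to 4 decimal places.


Answer: Price = 3.7036

Derivation:
d1 = (ln(S/K) + (r - q + 0.5*sigma^2) * T) / (sigma * sqrt(T)) = -0.48838102
d2 = d1 - sigma * sqrt(T) = -0.67929985
exp(-rT) = 0.98609754; exp(-qT) = 0.98461951
C = S_0 * exp(-qT) * N(d1) - K * exp(-rT) * N(d2)
N(d1) = 0.31263999; N(d2) = 0.24847394
C = 107.8800 * 0.98461951 * 0.31263999 - 120.4200 * 0.98609754 * 0.24847394 = 3.7036


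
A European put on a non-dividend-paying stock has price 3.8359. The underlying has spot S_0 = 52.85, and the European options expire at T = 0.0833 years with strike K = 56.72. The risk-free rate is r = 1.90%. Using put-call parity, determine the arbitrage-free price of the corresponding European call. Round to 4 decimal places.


Put-call parity: C - P = S_0 * exp(-qT) - K * exp(-rT).
S_0 * exp(-qT) = 52.8500 * 1.00000000 = 52.85000000
K * exp(-rT) = 56.7200 * 0.99841855 = 56.63030026
C = P + S*exp(-qT) - K*exp(-rT)
C = 3.8359 + 52.85000000 - 56.63030026 = 0.0556

Answer: Call price = 0.0556


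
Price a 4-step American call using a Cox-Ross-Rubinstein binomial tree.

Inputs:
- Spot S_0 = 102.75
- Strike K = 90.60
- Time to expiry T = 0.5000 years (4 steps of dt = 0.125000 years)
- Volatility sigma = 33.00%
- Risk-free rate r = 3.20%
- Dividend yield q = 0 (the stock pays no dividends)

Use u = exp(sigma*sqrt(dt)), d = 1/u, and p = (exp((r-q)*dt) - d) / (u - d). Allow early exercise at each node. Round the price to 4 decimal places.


dt = T/N = 0.125000
u = exp(sigma*sqrt(dt)) = 1.123751; d = 1/u = 0.889876
p = (exp((r-q)*dt) - d) / (u - d) = 0.488002
Discount per step: exp(-r*dt) = 0.996008
Stock lattice S(k, i) with i counting down-moves:
  k=0: S(0,0) = 102.7500
  k=1: S(1,0) = 115.4655; S(1,1) = 91.4348
  k=2: S(2,0) = 129.7545; S(2,1) = 102.7500; S(2,2) = 81.3657
  k=3: S(3,0) = 145.8118; S(3,1) = 115.4655; S(3,2) = 91.4348; S(3,3) = 72.4054
  k=4: S(4,0) = 163.8562; S(4,1) = 129.7545; S(4,2) = 102.7500; S(4,3) = 81.3657; S(4,4) = 64.4319
Terminal payoffs V(N, i) = max(S_T - K, 0):
  V(4,0) = 73.256219; V(4,1) = 39.154485; V(4,2) = 12.150000; V(4,3) = 0.000000; V(4,4) = 0.000000
Backward induction: V(k, i) = exp(-r*dt) * [p * V(k+1, i) + (1-p) * V(k+1, i+1)]; then take max(V_cont, immediate exercise) for American.
  V(3,0) = exp(-r*dt) * [p*73.256219 + (1-p)*39.154485] = 55.573470; exercise = 55.211794; V(3,0) = max -> 55.573470
  V(3,1) = exp(-r*dt) * [p*39.154485 + (1-p)*12.150000] = 25.227140; exercise = 24.865464; V(3,1) = max -> 25.227140
  V(3,2) = exp(-r*dt) * [p*12.150000 + (1-p)*0.000000] = 5.905558; exercise = 0.834808; V(3,2) = max -> 5.905558
  V(3,3) = exp(-r*dt) * [p*0.000000 + (1-p)*0.000000] = 0.000000; exercise = 0.000000; V(3,3) = max -> 0.000000
  V(2,0) = exp(-r*dt) * [p*55.573470 + (1-p)*25.227140] = 39.876394; exercise = 39.154485; V(2,0) = max -> 39.876394
  V(2,1) = exp(-r*dt) * [p*25.227140 + (1-p)*5.905558] = 15.273319; exercise = 12.150000; V(2,1) = max -> 15.273319
  V(2,2) = exp(-r*dt) * [p*5.905558 + (1-p)*0.000000] = 2.870421; exercise = 0.000000; V(2,2) = max -> 2.870421
  V(1,0) = exp(-r*dt) * [p*39.876394 + (1-p)*15.273319] = 27.170775; exercise = 24.865464; V(1,0) = max -> 27.170775
  V(1,1) = exp(-r*dt) * [p*15.273319 + (1-p)*2.870421] = 8.887443; exercise = 0.834808; V(1,1) = max -> 8.887443
  V(0,0) = exp(-r*dt) * [p*27.170775 + (1-p)*8.887443] = 17.738654; exercise = 12.150000; V(0,0) = max -> 17.738654

Answer: Price = V(0,0) = 17.7387


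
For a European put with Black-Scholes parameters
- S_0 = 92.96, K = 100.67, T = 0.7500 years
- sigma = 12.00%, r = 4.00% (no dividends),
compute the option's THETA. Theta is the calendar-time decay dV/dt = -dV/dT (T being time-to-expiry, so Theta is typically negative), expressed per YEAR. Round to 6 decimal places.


Answer: Theta = 0.396616

Derivation:
d1 = -0.4260705233; d2 = -0.5299935718
phi(d1) = 0.3643258649; exp(-qT) = 1.0000000000; exp(-rT) = 0.9704455335
Theta = -S*exp(-qT)*phi(d1)*sigma/(2*sqrt(T)) + r*K*exp(-rT)*N(-d2) - q*S*exp(-qT)*N(-d1)
N(-d1) = 0.6649717708; N(-d2) = 0.7019418061; sqrt(T) = 0.8660254038
Term 1 = -92.9600 * 1.0000000000 * 0.3643258649 * 0.1200 / (2 * 0.8660254038) = -2.3464253302
Term 2 = 0.0400 * 100.6700 * 0.9704455335 * 0.7019418061 = 2.7430412226
Term 3 = 0 (no dividend yield, q = 0)
Theta = -2.3464253302 + (2.7430412226) + (0.0000000000) = 0.396616


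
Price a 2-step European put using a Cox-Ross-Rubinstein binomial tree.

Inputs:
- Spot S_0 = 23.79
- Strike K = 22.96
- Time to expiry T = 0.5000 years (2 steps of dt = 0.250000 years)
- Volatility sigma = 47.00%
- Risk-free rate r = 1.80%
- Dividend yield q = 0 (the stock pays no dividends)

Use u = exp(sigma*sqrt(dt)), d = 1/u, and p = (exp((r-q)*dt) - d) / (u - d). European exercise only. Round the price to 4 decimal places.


Answer: Price = V(0,0) = 2.4166

Derivation:
dt = T/N = 0.250000
u = exp(sigma*sqrt(dt)) = 1.264909; d = 1/u = 0.790571
p = (exp((r-q)*dt) - d) / (u - d) = 0.451027
Discount per step: exp(-r*dt) = 0.995510
Stock lattice S(k, i) with i counting down-moves:
  k=0: S(0,0) = 23.7900
  k=1: S(1,0) = 30.0922; S(1,1) = 18.8077
  k=2: S(2,0) = 38.0639; S(2,1) = 23.7900; S(2,2) = 14.8688
Terminal payoffs V(N, i) = max(K - S_T, 0):
  V(2,0) = 0.000000; V(2,1) = 0.000000; V(2,2) = 8.091196
Backward induction: V(k, i) = exp(-r*dt) * [p * V(k+1, i) + (1-p) * V(k+1, i+1)].
  V(1,0) = exp(-r*dt) * [p*0.000000 + (1-p)*0.000000] = 0.000000
  V(1,1) = exp(-r*dt) * [p*0.000000 + (1-p)*8.091196] = 4.421903
  V(0,0) = exp(-r*dt) * [p*0.000000 + (1-p)*4.421903] = 2.416606
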